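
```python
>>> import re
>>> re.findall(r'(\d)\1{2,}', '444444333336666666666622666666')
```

['4', '3', '6', '6']

After group 1 captures some text, `\1` only succeeds where that same text appears again.
`findall` collects group 1 from each match (4 total).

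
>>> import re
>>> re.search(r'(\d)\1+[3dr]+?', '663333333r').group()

`\1` is not a pattern — it's the concrete string captured by group 1, re-applied verbatim.
The match spans [0:3] → '663'.

'663'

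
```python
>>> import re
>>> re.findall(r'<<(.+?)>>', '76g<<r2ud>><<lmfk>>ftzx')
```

['r2ud', 'lmfk']

A `+?`/`*?`/`{m,n}?` starts at its minimum and grows only as far as needed for what follows to match.
`findall` collects group 1 from each match (2 total).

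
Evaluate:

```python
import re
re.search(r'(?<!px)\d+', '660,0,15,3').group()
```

The negative lookahead/lookbehind blocks any match where the forbidden context is present.
The match spans [0:3] → '660'.

'660'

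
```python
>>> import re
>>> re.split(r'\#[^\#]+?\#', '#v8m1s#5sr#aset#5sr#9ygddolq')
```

['', '5sr', '5sr#9ygddolq']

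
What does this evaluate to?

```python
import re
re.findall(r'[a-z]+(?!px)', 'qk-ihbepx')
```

The negative lookahead/lookbehind blocks any match where the forbidden context is present.
Scanning left to right: at [0:2] → 'qk'; at [3:9] → 'ihbepx'.
Since nothing is captured, `findall` lists the 2 matched substrings directly.

['qk', 'ihbepx']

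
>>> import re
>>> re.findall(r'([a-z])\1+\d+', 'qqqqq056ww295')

['q', 'w']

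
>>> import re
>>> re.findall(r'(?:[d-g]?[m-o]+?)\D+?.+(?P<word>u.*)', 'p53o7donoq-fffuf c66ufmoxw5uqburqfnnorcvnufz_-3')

['ufz_-3']

The pattern matches optionally a character in [d-g], then one or more of a character in [m-o] (lazy) (non-capturing group); then one or more of a non-digit (lazy), then one or more of any character; then a literal 'u', then zero or more of any character (captured as 'word').
Scanning left to right: at [5:47] match 'donoq-fffuf c66ufmoxw5uqburqfnnorcvnufz_-3', group 1 = 'ufz_-3'.
One capturing group, so `findall` returns just the captured substring from the one match — 1 in all.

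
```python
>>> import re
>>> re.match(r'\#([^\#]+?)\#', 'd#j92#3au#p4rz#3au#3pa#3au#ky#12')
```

None

With `match`, the pattern is implicitly anchored at the beginning.
Here the string doesn't start with a match, so the call returns None.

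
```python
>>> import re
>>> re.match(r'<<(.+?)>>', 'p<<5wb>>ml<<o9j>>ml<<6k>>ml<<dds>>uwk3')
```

None

`match` is anchored at position 0; if the pattern doesn't fit there, it returns None.
Here position 0 doesn't satisfy it, so the call returns None.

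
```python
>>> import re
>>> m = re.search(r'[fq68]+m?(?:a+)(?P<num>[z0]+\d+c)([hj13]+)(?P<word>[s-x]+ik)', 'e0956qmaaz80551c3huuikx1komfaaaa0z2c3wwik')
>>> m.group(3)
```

'uuik'

The match spans [4:22] → '6qmaaz80551c3huuik'.
Captured: group 1 = 'z80551c', group 2 = '3h', group 3 = 'uuik'.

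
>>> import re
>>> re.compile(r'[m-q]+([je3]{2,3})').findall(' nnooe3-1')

['e3']

The pattern matches one or more of a character in [m-q]; then 2 to 3 of one of [je3] (captured).
`findall` collects group 1 from the one match (1 total).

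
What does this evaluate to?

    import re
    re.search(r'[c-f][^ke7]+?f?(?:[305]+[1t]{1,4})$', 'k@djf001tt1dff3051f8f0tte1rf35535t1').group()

'e1rf35535t1'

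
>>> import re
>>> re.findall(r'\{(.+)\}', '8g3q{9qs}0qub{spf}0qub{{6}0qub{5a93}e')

Walking the string: at [4:36] match '{9qs}0qub{spf}0qub{{6}0qub{5a93}', group 1 = '9qs}0qub{spf}0qub{{6}0qub{5a93'.
Because there's exactly one group, `findall` drops the full match and keeps group 1 from the one hit.

['9qs}0qub{spf}0qub{{6}0qub{5a93']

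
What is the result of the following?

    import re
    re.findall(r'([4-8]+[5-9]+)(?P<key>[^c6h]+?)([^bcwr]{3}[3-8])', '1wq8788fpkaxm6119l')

[('8788', 'fpk', 'axm6')]

This matches one or more of a character in [4-8], then one or more of a character in [5-9] (captured); then one or more of any character except [c6h] (lazy) (captured as 'key'); then exactly 3 of any character except [bcwr], then a character in [3-8] (captured).
Matches: at [3:14] match '8788fpkaxm6', groups = ('8788', 'fpk', 'axm6').
`findall` packs the 3 group values into a tuple for every match.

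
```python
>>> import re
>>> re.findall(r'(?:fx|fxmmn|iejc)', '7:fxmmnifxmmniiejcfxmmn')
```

Branches in `(...|...)` are attempted left-to-right; the first branch that allows the whole pattern to succeed is taken.
No capturing groups, so `findall` returns the 4 full match strings.

['fx', 'fx', 'iejc', 'fx']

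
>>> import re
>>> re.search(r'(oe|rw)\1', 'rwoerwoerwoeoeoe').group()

'oeoe'

The backreference `\1` re-matches whatever the first group consumed, character for character.
The match spans [10:14] → 'oeoe'.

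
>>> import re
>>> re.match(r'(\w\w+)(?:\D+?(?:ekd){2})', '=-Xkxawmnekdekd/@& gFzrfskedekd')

The pattern matches a word character, then one or more of a word character (captured); then one or more of a non-digit (lazy), then the literal 'ekd' repeated 2 times (non-capturing group).
`re.match` only tries the pattern at the start of the string.
Here the string doesn't start with a match, so the call returns None.

None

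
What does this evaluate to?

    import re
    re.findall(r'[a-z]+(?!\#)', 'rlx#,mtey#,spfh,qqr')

['rl', 'mte', 'spfh', 'qqr']

A negative assertion filters positions out without eating any characters.
With no groups in the pattern, `findall` gives back each whole match — 4 here.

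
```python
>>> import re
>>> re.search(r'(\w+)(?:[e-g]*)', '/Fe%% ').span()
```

(1, 3)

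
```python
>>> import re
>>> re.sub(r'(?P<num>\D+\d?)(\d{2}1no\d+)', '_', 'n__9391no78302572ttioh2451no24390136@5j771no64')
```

'__@5_'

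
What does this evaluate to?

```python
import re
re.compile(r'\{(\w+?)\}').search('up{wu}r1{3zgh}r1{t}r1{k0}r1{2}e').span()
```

`re.search` scans for the first position where the pattern succeeds.
The match spans [2:6] → '{wu}'.
Captured: group 1 = 'wu'.

(2, 6)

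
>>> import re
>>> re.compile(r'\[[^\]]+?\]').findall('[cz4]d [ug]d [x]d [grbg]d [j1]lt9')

['[cz4]', '[ug]', '[x]', '[grbg]', '[j1]']

With no groups in the pattern, `findall` gives back each whole match — 5 here.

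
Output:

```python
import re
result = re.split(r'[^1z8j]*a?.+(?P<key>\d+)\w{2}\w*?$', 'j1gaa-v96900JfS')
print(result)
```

This matches zero or more of any character except [1z8j], then optionally a literal 'a'; then one or more of any character; then one or more of a digit (captured as 'key'); then exactly 2 of a word character, then zero or more of a word character (lazy); then anchored at the end.
Because the pattern has a capturing group, `split` also inserts each captured text between the pieces.

['', '0', '']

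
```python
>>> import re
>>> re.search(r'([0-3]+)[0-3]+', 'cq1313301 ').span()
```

Pattern: one or more of a character in [0-3] (captured); then one or more of a character in [0-3].
The match spans [2:9] → '1313301'.

(2, 9)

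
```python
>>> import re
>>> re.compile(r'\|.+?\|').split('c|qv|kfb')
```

Matches to split on: at [1:5] → '|qv|'.
Splitting on the pattern gives 2 pieces.

['c', 'kfb']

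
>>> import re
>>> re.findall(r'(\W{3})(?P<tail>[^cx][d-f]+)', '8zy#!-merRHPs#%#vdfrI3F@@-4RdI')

Pattern: exactly 3 of a non-word character (captured); then any character except [cx], then one or more of a character in [d-f] (captured as 'tail').
Walking the string: at [3:8] match '#!-me', groups = ('#!-', 'me'); at [13:19] match '#%#vdf', groups = ('#%#', 'vdf').
2 groups means each result is a tuple of 2 captured strings — 2 here.

[('#!-', 'me'), ('#%#', 'vdf')]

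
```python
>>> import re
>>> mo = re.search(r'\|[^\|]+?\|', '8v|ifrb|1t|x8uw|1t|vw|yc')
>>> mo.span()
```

The match spans [2:8] → '|ifrb|'.

(2, 8)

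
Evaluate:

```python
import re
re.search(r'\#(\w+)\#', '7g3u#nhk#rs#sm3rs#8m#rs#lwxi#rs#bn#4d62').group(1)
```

The match spans [4:9] → '#nhk#'.
Captured: group 1 = 'nhk'.

'nhk'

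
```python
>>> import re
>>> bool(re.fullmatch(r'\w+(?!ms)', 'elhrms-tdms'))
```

`(?!…)`/`(?<!…)` only lets a position through if the neighbouring text does NOT match; no characters are consumed.
For `fullmatch`, every character of the input must be accounted for by the pattern.
Here there's no way to consume every character, so the call returns None, and `bool(None)` is False.

False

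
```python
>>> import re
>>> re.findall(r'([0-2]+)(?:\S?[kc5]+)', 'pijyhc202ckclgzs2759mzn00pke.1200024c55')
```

['202', '2', '00', '120002']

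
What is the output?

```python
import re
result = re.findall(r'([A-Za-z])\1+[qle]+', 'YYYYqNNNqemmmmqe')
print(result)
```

A backreference is literal: `\1` must see the identical characters the first group matched.
`findall` collects group 1 from each match (3 total).

['Y', 'N', 'm']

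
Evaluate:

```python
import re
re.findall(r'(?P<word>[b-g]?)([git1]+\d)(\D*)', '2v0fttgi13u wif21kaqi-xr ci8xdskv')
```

3 groups means each result is a tuple of 3 captured strings — 2 here.

[('f', 'ttgi13', 'u wif'), ('c', 'i8', 'xdskv')]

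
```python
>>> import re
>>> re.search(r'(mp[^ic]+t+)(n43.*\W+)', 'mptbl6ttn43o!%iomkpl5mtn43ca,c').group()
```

'mptbl6ttn43o!%iomkpl5mtn43ca,'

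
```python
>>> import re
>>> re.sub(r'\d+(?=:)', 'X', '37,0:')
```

'37,X:'

Because the assertion is zero-width, the text it checks is not consumed and won't appear in the result.
Every occurrence is swapped for 'X'.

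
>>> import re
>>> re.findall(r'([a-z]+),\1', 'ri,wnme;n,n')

The backreference `\1` re-matches whatever the first group consumed, character for character.
Scanning left to right: at [8:11] match 'n,n', group 1 = 'n'.
One capturing group, so `findall` returns just the captured substring from the one match — 1 in all.

['n']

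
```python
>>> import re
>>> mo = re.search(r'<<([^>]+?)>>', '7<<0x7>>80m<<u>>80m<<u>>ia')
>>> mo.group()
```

'<<0x7>>'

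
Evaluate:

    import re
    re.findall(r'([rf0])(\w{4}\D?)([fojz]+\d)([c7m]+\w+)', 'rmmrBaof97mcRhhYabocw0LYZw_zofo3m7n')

[('r', 'mmrBa', 'of9', '7mcRhhYabocw0LYZw_zofo3m7n')]

The pattern matches one of [rf0] (captured); then exactly 4 of a word character, then optionally a non-digit (captured); then one or more of one of [fojz], then a digit (captured); then one or more of one of [c7m], then one or more of a word character (captured).
Scanning left to right: at [0:35] match 'rmmrBaof97mcRhhYabocw0LYZw_zofo3m7n', groups = ('r', 'mmrBa', 'of9', '7mcRhhYabocw0LYZw_zofo3m7n').
With 4 capturing groups, `findall` returns a 4-tuple per match.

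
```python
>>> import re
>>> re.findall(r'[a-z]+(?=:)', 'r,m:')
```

['m']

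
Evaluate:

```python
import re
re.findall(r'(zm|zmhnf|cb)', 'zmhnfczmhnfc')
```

['zm', 'zm']

Branches in `(...|...)` are attempted left-to-right; the first branch that allows the whole pattern to succeed is taken.
Scanning left to right: at [0:2] match 'zm', group 1 = 'zm'; at [6:8] match 'zm', group 1 = 'zm'.
`findall` collects group 1 from each match (2 total).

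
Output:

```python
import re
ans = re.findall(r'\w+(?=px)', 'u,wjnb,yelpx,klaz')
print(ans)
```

['yel']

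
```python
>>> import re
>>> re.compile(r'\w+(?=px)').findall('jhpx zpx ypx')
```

['jh', 'z', 'y']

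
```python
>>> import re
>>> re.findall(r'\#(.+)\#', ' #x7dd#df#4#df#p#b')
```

Scanning left to right: at [1:17] match '#x7dd#df#4#df#p#', group 1 = 'x7dd#df#4#df#p'.
`findall` collects group 1 from the one match (1 total).

['x7dd#df#4#df#p']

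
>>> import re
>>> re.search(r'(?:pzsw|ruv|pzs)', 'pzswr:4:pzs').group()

Branches in `(...|...)` are attempted left-to-right; the first branch that allows the whole pattern to succeed is taken.
`re.search` tries every starting position until one works.
The match spans [0:4] → 'pzsw'.

'pzsw'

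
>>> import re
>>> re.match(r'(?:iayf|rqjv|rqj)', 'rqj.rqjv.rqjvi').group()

'rqj'

With `match`, the pattern is implicitly anchored at the beginning.
The match spans [0:3] → 'rqj'.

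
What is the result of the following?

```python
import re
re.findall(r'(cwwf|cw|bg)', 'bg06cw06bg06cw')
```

['bg', 'cw', 'bg', 'cw']

Matches: at [0:2] match 'bg', group 1 = 'bg'; at [4:6] match 'cw', group 1 = 'cw'; at [8:10] match 'bg', group 1 = 'bg'; at [12:14] match 'cw', group 1 = 'cw'.
`findall` collects group 1 from each match (4 total).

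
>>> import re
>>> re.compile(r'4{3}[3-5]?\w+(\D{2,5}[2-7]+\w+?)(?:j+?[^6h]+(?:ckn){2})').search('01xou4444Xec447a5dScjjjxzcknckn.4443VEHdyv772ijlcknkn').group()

The pattern matches exactly 3 of a literal '4', then optionally a character in [3-5], then one or more of a word character; then 2 to 5 of a non-digit, then one or more of a character in [2-7], then one or more of a word character (lazy) (captured); then one or more of a literal 'j' (lazy), then one or more of any character except [6h], then the literal 'ckn' repeated 2 times (non-capturing group).
The match spans [5:31] → '4444Xec447a5dScjjjxzcknckn'.

'4444Xec447a5dScjjjxzcknckn'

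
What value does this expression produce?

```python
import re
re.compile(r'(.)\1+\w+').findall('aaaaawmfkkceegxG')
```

['a']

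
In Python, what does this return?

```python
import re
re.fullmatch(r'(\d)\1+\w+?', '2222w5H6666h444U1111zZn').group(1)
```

'2'

`\1` is not a pattern — it's the concrete string captured by group 1, re-applied verbatim.
`re.fullmatch` requires the pattern to consume the entire string.
The match spans [0:23] → '2222w5H6666h444U1111zZn'.
Captured: group 1 = '2'.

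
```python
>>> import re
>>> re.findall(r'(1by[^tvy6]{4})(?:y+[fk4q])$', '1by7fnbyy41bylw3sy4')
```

This matches the literal '1by', then exactly 4 of any character except [tvy6] (captured); then one or more of a literal 'y', then one of [fk4q] (non-capturing group); then anchored at the end.
Scanning left to right: at [10:19] match '1bylw3sy4', group 1 = '1bylw3s'.
`findall` collects group 1 from the one match (1 total).

['1bylw3s']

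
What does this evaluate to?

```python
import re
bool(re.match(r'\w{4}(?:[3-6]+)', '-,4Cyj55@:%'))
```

This matches exactly 4 of a word character; then one or more of a character in [3-6] (non-capturing group).
`re.match` only tries the pattern at the start of the string.
Here the pattern fails at index 0, so the call returns None, and `bool(None)` is False.

False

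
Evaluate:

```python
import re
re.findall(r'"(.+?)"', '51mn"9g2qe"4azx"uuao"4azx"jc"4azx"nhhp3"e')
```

['9g2qe', 'uuao', 'jc', 'nhhp3']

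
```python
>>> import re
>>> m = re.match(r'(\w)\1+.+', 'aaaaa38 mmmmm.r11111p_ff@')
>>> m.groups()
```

`\1` is not a pattern — it's the concrete string captured by group 1, re-applied verbatim.
With `match`, the pattern is implicitly anchored at the beginning.
The match spans [0:25] → 'aaaaa38 mmmmm.r11111p_ff@'.
Captured: group 1 = 'a'.

('a',)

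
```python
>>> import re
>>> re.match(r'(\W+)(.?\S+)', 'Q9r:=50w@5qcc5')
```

This matches one or more of a non-word character (captured); then optionally any character, then one or more of a non-whitespace character (captured).
With `match`, the pattern is implicitly anchored at the beginning.
Here position 0 doesn't satisfy it, so the call returns None.

None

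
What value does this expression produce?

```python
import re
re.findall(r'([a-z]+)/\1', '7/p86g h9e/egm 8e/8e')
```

The backreference `\1` re-matches whatever the first group consumed, character for character.
Walking the string: at [9:12] match 'e/e', group 1 = 'e'.
`findall` collects group 1 from the one match (1 total).

['e']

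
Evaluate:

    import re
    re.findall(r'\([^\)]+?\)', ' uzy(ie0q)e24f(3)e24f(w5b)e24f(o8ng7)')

`findall` yields the raw match text (4 of them) because the pattern has no groups.

['(ie0q)', '(3)', '(w5b)', '(o8ng7)']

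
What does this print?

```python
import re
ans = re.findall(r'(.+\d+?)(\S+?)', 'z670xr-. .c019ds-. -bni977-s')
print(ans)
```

[('z670xr-. .c019ds-. -bni977', '-')]

Pattern: one or more of any character, then one or more of a digit (lazy) (captured); then one or more of a non-whitespace character (lazy) (captured).
Matches: at [0:27] match 'z670xr-. .c019ds-. -bni977-', groups = ('z670xr-. .c019ds-. -bni977', '-').
Multiple groups make `findall` return tuples — one 2-tuple for the one match.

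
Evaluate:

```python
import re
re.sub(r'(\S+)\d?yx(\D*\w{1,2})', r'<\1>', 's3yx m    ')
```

'<s3>    '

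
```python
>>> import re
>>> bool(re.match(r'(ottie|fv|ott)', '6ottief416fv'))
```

`re.match` only tries the pattern at the start of the string.
Here the pattern fails at index 0, so the call returns None, and `bool(None)` is False.

False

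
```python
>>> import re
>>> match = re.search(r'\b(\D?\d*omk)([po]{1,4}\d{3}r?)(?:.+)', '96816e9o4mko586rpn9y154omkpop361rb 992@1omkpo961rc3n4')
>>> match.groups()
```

('@1omk', 'po961r')

The pattern matches a word boundary (`\b`, zero-width); then optionally a non-digit, then zero or more of a digit, then the literal 'omk' (captured); then 1 to 4 of one of [po], then exactly 3 of a digit, then optionally the literal 'r' (captured); then one or more of any character (non-capturing group).
Unlike `match`, `search` isn't anchored — it looks for the pattern anywhere in the string.
The match spans [38:53] → '@1omkpo961rc3n4'.
Captured: group 1 = '@1omk', group 2 = 'po961r'.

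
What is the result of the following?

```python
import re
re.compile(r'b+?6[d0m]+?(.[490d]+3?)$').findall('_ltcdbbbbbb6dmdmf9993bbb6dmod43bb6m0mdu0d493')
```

['u0d493']

The pattern matches one or more of a literal 'b' (lazy), then the literal '6', then one or more of one of [d0m] (lazy); then any character, then one or more of one of [490d], then optionally the literal '3' (captured); then anchored at the end.
Scanning left to right: at [31:44] match 'bb6m0mdu0d493', group 1 = 'u0d493'.
With a single group, `findall` returns only what that group captured — 1 item.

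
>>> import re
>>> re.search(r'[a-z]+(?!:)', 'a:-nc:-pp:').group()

'n'

The negative lookahead/lookbehind blocks any match where the forbidden context is present.
The match spans [3:4] → 'n'.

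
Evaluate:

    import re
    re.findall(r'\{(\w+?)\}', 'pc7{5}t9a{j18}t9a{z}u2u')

['5', 'j18', 'z']

Matches: at [3:6] match '{5}', group 1 = '5'; at [9:14] match '{j18}', group 1 = 'j18'; at [17:20] match '{z}', group 1 = 'z'.
With a single group, `findall` returns only what that group captured — 3 items.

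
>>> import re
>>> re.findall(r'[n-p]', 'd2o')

['o']

The pattern matches a character in [n-p].
`findall` yields the raw match text (1 of them) because the pattern has no groups.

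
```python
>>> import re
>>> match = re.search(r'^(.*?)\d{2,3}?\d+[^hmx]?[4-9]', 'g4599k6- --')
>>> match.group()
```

The pattern matches anchored at the start of the string; then zero or more of any character (lazy) (captured); then 2 to 3 of a digit (lazy), then one or more of a digit; then optionally any character except [hmx], then a character in [4-9].
Unlike `match`, `search` isn't anchored — it looks for the pattern anywhere in the string.
The match spans [0:7] → 'g4599k6'.
Captured: group 1 = 'g'.

'g4599k6'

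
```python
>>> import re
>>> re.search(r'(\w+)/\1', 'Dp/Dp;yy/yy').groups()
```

('Dp',)

`\1` is not a pattern — it's the concrete string captured by group 1, re-applied verbatim.
`search` walks the string left to right and returns the first match it finds.
The match spans [0:5] → 'Dp/Dp'.
Captured: group 1 = 'Dp'.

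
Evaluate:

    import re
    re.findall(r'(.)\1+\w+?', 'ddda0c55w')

The backreference `\1` re-matches whatever the first group consumed, character for character.
`findall` collects group 1 from each match (2 total).

['d', '5']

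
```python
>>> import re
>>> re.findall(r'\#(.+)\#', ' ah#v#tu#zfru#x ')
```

['v#tu#zfru']

Walking the string: at [3:14] match '#v#tu#zfru#', group 1 = 'v#tu#zfru'.
Because there's exactly one group, `findall` drops the full match and keeps group 1 from the one hit.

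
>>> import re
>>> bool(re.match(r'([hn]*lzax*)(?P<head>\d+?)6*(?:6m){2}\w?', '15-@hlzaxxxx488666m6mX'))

False

The pattern matches zero or more of one of [hn], then the literal 'lza', then zero or more of a literal 'x' (captured); then one or more of a digit (lazy) (captured as 'head'); then zero or more of a literal '6', then the literal '6m' repeated 2 times, then optionally a word character.
`match` is anchored at position 0; if the pattern doesn't fit there, it returns None.
Here the pattern fails at index 0, so the call returns None, and `bool(None)` is False.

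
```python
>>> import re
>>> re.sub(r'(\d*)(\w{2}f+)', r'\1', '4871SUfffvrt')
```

'4871vrt'

`\1` in the replacement pulls in group 1's text for each match.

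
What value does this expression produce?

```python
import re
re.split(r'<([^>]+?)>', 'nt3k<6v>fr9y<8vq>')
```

Matches to split on: at [4:8] → '<6v>'; at [12:17] → '<8vq>'.
The group in the pattern means `split` returns the separators' captures alongside the pieces.

['nt3k', '6v', 'fr9y', '8vq', '']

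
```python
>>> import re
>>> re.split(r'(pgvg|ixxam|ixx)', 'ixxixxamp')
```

['', 'ixx', '', 'ixxam', 'p']

Alternation isn't longest-match — the leftmost alternative that fits at this position is chosen.
Matches to split on: at [0:3] → 'ixx'; at [3:8] → 'ixxam'.
`re.split` interleaves the captured-group text with the surrounding fragments.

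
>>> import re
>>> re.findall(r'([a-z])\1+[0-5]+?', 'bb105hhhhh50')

The backreference `\1` re-matches whatever the first group consumed, character for character.
One capturing group, so `findall` returns just the captured substring from each match — 2 in all.

['b', 'h']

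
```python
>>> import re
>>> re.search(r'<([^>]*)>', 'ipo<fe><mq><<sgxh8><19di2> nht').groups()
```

('fe',)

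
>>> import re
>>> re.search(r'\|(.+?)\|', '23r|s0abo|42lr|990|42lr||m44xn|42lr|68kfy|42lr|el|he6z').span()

The match spans [3:10] → '|s0abo|'.

(3, 10)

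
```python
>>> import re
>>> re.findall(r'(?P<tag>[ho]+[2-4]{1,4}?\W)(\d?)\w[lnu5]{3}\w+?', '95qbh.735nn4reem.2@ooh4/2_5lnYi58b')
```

The pattern matches one or more of one of [ho], then 1 to 4 of a character in [2-4] (lazy), then a non-word character (captured as 'tag'); then optionally a digit (captured); then a word character, then exactly 3 of one of [lnu5]; then one or more of a word character (lazy).
Scanning left to right: at [19:30] match 'ooh4/2_5lnY', groups = ('ooh4/', '2').
Multiple groups make `findall` return tuples — one 2-tuple for the one match.

[('ooh4/', '2')]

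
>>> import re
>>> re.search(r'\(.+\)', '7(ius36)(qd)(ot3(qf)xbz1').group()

The match spans [1:20] → '(ius36)(qd)(ot3(qf)'.

'(ius36)(qd)(ot3(qf)'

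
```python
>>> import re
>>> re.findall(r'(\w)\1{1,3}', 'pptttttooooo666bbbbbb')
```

['p', 't', 'o', '6', 'b', 'b']

The backreference `\1` re-matches whatever the first group consumed, character for character.
`findall` collects group 1 from each match (6 total).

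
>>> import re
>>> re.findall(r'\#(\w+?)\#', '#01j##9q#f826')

Walking the string: at [0:5] match '#01j#', group 1 = '01j'; at [5:9] match '#9q#', group 1 = '9q'.
Because there's exactly one group, `findall` drops the full match and keeps group 1 from each hit.

['01j', '9q']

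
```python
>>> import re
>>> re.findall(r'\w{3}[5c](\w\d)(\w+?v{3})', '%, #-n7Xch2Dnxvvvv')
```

[('h2', 'Dnxvvv')]

The pattern matches exactly 3 of a word character, then one of [5c]; then a word character, then a digit (captured); then one or more of a word character (lazy), then exactly 3 of the literal 'v' (captured).
A non-greedy quantifier consumes as few characters as it can — just enough that the remainder of the pattern still matches from where it stops; whatever follows it matches normally.
Matches: at [5:17] match 'n7Xch2Dnxvvv', groups = ('h2', 'Dnxvvv').
2 groups means the one result is a tuple of 2 captured strings — 1 here.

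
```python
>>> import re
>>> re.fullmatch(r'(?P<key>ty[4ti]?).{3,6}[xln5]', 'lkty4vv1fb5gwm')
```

None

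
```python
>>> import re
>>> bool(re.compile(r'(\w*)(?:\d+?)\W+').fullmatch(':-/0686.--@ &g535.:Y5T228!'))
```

Pattern: zero or more of a word character (captured); then one or more of a digit (lazy) (non-capturing group); then one or more of a non-word character.
`fullmatch` succeeds only if the pattern covers the string from start to end.
Here there's no way to consume every character, so the call returns None, and `bool(None)` is False.

False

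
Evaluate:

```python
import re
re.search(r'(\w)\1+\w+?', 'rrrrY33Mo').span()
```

A backreference is literal: `\1` must see the identical characters the first group matched.
The match spans [0:5] → 'rrrrY'.

(0, 5)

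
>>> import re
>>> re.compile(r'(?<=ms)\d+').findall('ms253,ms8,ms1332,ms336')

Because the assertion is zero-width, the text it checks is not consumed and won't appear in the result.
Matches: at [2:5] → '253'; at [8:9] → '8'; at [12:16] → '1332'; at [19:22] → '336'.
No capturing groups, so `findall` returns the 4 full match strings.

['253', '8', '1332', '336']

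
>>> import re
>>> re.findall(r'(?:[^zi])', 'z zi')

The pattern matches any character except [zi] (non-capturing group).
Matches: at [1:2] → ' '.
No capturing groups, so `findall` returns the 1 full match string.

[' ']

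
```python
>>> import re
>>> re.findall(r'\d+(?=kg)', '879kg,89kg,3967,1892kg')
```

['879', '89', '1892']

Because the assertion is zero-width, the text it checks is not consumed and won't appear in the result.
With no groups in the pattern, `findall` gives back each whole match — 3 here.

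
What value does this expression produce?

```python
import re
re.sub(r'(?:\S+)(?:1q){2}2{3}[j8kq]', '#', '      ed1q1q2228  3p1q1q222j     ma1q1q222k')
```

'      #  #     #'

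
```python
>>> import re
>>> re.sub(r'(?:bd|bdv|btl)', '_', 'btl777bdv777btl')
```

'_777_v777_'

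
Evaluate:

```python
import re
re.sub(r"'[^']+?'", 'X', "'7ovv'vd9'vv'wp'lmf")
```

"Xvd9Xwp'lmf"

Matches: at [0:6] → "'7ovv'"; at [9:13] → "'vv'".
Every occurrence is swapped for 'X'.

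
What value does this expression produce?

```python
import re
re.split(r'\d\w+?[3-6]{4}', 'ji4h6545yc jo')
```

Pattern: a digit, then one or more of a word character (lazy); then exactly 4 of a character in [3-6].
Matches to split on: at [2:8] → '4h6545'.
Splitting on the pattern gives 2 pieces.

['ji', 'yc jo']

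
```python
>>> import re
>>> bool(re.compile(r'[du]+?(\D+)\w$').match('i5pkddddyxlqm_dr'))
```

False

`re.match` only tries the pattern at the start of the string.
Here the string doesn't start with a match, so the call returns None, and `bool(None)` is False.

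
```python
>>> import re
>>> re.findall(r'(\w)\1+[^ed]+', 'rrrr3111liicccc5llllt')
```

`\1` is not a pattern — it's the concrete string captured by group 1, re-applied verbatim.
With a single group, `findall` returns only what that group captured — 1 item.

['r']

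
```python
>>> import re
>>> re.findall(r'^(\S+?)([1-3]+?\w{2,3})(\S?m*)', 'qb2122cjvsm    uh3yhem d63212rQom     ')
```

Pattern: anchored at the start of the string; then one or more of a non-whitespace character (lazy) (captured); then one or more of a character in [1-3] (lazy), then 2 to 3 of a word character (captured); then optionally a non-whitespace character, then zero or more of the literal 'm' (captured).
A non-greedy quantifier consumes as few characters as it can — just enough that the remainder of the pattern still matches from where it stops; whatever follows it matches normally.
Walking the string: at [0:7] match 'qb2122c', groups = ('qb', '2122', 'c').
3 groups means the one result is a tuple of 3 captured strings — 1 here.

[('qb', '2122', 'c')]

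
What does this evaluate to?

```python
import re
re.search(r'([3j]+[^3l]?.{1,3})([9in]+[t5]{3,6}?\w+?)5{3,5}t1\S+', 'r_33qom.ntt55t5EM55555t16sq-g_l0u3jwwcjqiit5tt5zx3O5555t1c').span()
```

(2, 58)

The pattern matches one or more of one of [3j], then optionally any character except [3l], then 1 to 3 of any character (captured); then one or more of one of [9in], then 3 to 6 of one of [t5] (lazy), then one or more of a word character (lazy) (captured); then 3 to 5 of the literal '5', then the literal 't1', then one or more of a non-whitespace character.
`re.search` scans for the first position where the pattern succeeds.
The match spans [2:58] → '33qom.ntt55t5EM55555t16sq-g_l0u3jwwcjqiit5tt5zx3O5555t1c'.
Captured: group 1 = '33qom.', group 2 = 'ntt55t5EM'.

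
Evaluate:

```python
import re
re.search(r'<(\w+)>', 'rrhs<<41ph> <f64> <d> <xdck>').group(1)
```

'41ph'

`search` walks the string left to right and returns the first match it finds.
The match spans [5:11] → '<41ph>'.
Captured: group 1 = '41ph'.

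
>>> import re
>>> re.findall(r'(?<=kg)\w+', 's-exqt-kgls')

The `(?=…)`/`(?<=…)` assertion just peeks at neighbouring text; it doesn't advance the match position.
Matches: at [9:11] → 'ls'.
No capturing groups, so `findall` returns the 1 full match string.

['ls']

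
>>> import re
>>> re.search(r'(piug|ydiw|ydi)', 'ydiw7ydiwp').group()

'ydiw'

`|` is ordered: at each position the engine commits to the first alternative that works.
The match spans [0:4] → 'ydiw'.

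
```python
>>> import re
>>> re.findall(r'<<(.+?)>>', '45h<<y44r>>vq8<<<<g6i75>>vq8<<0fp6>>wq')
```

A non-greedy quantifier consumes as few characters as it can — just enough that the remainder of the pattern still matches from where it stops; whatever follows it matches normally.
Because there's exactly one group, `findall` drops the full match and keeps group 1 from each hit.

['y44r', '<<g6i75', '0fp6']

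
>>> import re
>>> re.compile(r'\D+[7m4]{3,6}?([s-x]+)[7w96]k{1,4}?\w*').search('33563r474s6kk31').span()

(5, 15)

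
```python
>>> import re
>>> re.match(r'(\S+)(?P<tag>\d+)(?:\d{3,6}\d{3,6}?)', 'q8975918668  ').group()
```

'q8975918668'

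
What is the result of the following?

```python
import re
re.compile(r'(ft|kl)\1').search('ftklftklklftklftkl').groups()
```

('kl',)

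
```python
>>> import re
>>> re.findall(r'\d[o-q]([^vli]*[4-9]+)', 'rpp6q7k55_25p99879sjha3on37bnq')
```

['7k55_25p99879sjha3on37']

One capturing group, so `findall` returns just the captured substring from the one match — 1 in all.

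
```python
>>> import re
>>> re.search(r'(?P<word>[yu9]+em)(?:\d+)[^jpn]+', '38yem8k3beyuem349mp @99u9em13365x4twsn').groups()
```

Pattern: one or more of one of [yu9], then the literal 'em' (captured as 'word'); then one or more of a digit (non-capturing group); then one or more of any character except [jpn].
`search` walks the string left to right and returns the first match it finds.
The match spans [2:18] → 'yem8k3beyuem349m'.
Captured: group 1 = 'yem'.

('yem',)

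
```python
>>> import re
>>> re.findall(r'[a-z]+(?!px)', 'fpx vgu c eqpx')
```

['fpx', 'vgu', 'c', 'eqpx']

The negative lookahead/lookbehind blocks any match where the forbidden context is present.
`findall` yields the raw match text (4 of them) because the pattern has no groups.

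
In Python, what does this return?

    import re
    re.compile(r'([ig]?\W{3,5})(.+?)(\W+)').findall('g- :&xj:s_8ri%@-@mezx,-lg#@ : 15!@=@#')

Lazy quantifiers expand one character at a time until the remainder of the pattern can match.
Multiple groups make `findall` return tuples — one 3-tuple for each match.

[('g- :&', 'xj', ':'), ('i%@-@', 'mezx', ',-'), ('g#@ : ', '15', '!@=@#')]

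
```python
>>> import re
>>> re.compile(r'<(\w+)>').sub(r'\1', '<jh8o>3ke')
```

'jh8o3ke'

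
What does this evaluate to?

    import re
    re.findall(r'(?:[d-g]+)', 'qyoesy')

The pattern matches one or more of a character in [d-g] (non-capturing group).
Since nothing is captured, `findall` lists the 1 matched substring directly.

['e']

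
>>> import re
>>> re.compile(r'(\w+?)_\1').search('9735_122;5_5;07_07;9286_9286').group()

'5_5'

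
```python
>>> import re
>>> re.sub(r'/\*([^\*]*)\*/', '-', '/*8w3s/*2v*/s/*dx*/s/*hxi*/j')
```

'/*8w3s-s-s-j'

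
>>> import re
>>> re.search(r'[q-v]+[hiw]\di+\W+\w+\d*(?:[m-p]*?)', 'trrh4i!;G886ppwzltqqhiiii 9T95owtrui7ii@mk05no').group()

Pattern: one or more of a character in [q-v]; then one of [hiw], then a digit; then one or more of a literal 'i', then one or more of a non-word character, then one or more of a word character; then zero or more of a digit; then zero or more of a character in [m-p] (lazy) (non-capturing group).
`search` walks the string left to right and returns the first match it finds.
The match spans [0:25] → 'trrh4i!;G886ppwzltqqhiiii'.

'trrh4i!;G886ppwzltqqhiiii'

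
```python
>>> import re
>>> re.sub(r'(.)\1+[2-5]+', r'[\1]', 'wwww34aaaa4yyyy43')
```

'[w][a][y]'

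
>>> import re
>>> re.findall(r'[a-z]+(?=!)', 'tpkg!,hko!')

Lookahead/lookbehind check context without consuming it, so the matched span excludes the asserted characters.
Scanning left to right: at [0:4] → 'tpkg'; at [6:9] → 'hko'.
No capturing groups, so `findall` returns the 2 full match strings.

['tpkg', 'hko']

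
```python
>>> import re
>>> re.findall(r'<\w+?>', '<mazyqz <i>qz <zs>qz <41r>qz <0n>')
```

Walking the string: at [8:11] → '<i>'; at [14:18] → '<zs>'; at [21:26] → '<41r>'; at [29:33] → '<0n>'.
Since nothing is captured, `findall` lists the 4 matched substrings directly.

['<i>', '<zs>', '<41r>', '<0n>']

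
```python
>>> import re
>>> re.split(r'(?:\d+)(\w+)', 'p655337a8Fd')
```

['p', 'a8Fd', '']

The group in the pattern means `split` returns the separators' captures alongside the pieces.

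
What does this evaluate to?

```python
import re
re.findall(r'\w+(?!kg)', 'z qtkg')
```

['z', 'qtkg']

The negative lookahead/lookbehind blocks any match where the forbidden context is present.
Matches: at [0:1] → 'z'; at [2:6] → 'qtkg'.
`findall` yields the raw match text (2 of them) because the pattern has no groups.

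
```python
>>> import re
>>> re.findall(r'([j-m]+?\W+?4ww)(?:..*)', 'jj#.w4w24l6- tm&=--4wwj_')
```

['m&=--4ww']

The pattern matches one or more of a character in [j-m] (lazy), then one or more of a non-word character (lazy), then the literal '4ww' (captured); then any character, then zero or more of any character (non-capturing group).
Because there's exactly one group, `findall` drops the full match and keeps group 1 from the one hit.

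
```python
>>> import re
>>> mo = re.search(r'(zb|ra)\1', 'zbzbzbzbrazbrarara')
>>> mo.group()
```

'zbzb'

`\1` is not a pattern — it's the concrete string captured by group 1, re-applied verbatim.
`re.search` scans for the first position where the pattern succeeds.
The match spans [0:4] → 'zbzb'.
Captured: group 1 = 'zb'.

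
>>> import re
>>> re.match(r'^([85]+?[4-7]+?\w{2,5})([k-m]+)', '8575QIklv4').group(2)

The match spans [0:8] → '8575QIkl'.
Captured: group 1 = '8575QIk', group 2 = 'l'.

'l'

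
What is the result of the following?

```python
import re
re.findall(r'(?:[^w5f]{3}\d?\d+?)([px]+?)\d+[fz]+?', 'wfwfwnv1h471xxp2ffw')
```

This matches exactly 3 of any character except [w5f], then optionally a digit, then one or more of a digit (lazy) (non-capturing group); then one or more of one of [px] (lazy) (captured); then one or more of a digit; then one or more of one of [fz] (lazy).
Scanning left to right: at [6:17] match 'v1h471xxp2f', group 1 = 'xxp'.
One capturing group, so `findall` returns just the captured substring from the one match — 1 in all.

['xxp']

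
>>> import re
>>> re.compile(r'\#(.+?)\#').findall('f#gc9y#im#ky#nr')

Lazy quantifiers expand one character at a time until the remainder of the pattern can match.
Because there's exactly one group, `findall` drops the full match and keeps group 1 from each hit.

['gc9y', 'ky']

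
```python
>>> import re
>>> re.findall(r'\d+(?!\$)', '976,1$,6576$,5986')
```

['976', '657', '5986']

`(?!…)`/`(?<!…)` only lets a position through if the neighbouring text does NOT match; no characters are consumed.
Matches: at [0:3] → '976'; at [7:10] → '657'; at [13:17] → '5986'.
`findall` yields the raw match text (3 of them) because the pattern has no groups.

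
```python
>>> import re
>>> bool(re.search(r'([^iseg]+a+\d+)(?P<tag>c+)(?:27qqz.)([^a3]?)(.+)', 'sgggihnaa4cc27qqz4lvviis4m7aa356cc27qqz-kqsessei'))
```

True

The pattern matches one or more of any character except [iseg], then one or more of the literal 'a', then one or more of a digit (captured); then one or more of a literal 'c' (captured as 'tag'); then the literal '27q', then the literal 'qz', then any character (non-capturing group); then optionally any character except [a3] (captured); then one or more of any character (captured).
The match spans [5:48] → 'hnaa4cc27qqz4lvviis4m7aa356cc27qqz-kqsessei'.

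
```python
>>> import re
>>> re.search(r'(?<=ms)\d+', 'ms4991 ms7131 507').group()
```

'4991'

The positive lookaround only admits positions where the adjacent text matches; those characters stay outside the span.
Unlike `match`, `search` isn't anchored — it looks for the pattern anywhere in the string.
The match spans [2:6] → '4991'.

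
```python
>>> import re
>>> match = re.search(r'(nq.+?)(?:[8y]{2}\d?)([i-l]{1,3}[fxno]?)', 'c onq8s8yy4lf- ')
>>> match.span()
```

(3, 13)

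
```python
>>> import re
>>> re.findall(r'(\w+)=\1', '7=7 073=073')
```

['7', '073']

`\1` has to match the exact text group 1 already captured.
One capturing group, so `findall` returns just the captured substring from each match — 2 in all.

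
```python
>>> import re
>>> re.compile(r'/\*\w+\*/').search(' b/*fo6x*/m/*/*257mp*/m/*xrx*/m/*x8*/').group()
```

`re.search` tries every starting position until one works.
The match spans [2:10] → '/*fo6x*/'.

'/*fo6x*/'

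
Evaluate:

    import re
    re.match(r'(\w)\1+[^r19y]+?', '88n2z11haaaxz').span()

(0, 3)

After group 1 captures some text, `\1` only succeeds where that same text appears again.
`re.match` won't scan ahead — the pattern has to work from the very first character.
The match spans [0:3] → '88n'.
Captured: group 1 = '8'.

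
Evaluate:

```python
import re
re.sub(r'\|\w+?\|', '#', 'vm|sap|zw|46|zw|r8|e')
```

Matches: at [2:7] → '|sap|'; at [9:13] → '|46|'; at [15:19] → '|r8|'.
Each match is replaced by '#'.

'vm#zw#zw#e'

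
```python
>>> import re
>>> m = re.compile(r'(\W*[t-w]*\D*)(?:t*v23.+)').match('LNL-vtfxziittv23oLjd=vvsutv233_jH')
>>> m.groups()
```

('LNL-vtfxziitt',)

Pattern: zero or more of a non-word character, then zero or more of a character in [t-w], then zero or more of a non-digit (captured); then zero or more of the literal 't', then the literal 'v23', then one or more of any character (non-capturing group).
`re.match` won't scan ahead — the pattern has to work from the very first character.
The match spans [0:33] → 'LNL-vtfxziittv23oLjd=vvsutv233_jH'.
Captured: group 1 = 'LNL-vtfxziitt'.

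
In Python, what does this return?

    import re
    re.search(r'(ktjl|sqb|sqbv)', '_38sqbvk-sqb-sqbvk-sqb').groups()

('sqb',)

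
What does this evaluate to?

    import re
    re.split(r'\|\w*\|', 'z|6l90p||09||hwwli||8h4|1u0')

Matches to split on: at [1:8] → '|6l90p|'; at [8:12] → '|09|'; at [12:19] → '|hwwli|'; at [19:24] → '|8h4|'.
Splitting on the pattern gives 5 pieces.

['z', '', '', '', '1u0']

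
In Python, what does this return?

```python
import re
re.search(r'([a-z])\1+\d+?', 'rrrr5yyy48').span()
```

(0, 5)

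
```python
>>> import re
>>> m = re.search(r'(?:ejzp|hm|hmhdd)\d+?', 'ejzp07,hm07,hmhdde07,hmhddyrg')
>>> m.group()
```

'ejzp0'

`re.search` tries every starting position until one works.
The match spans [0:5] → 'ejzp0'.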